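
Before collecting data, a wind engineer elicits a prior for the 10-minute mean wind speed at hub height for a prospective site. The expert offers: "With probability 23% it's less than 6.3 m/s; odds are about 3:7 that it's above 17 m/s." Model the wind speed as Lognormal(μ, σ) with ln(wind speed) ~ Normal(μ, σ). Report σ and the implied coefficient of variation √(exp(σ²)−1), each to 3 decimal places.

σ ≈ 0.786, CV ≈ 0.924

If T ~ Lognormal(μ,σ) then ln T ~ Normal(μ,σ), so the p-quantile of ln T is μ + z_p·σ.
ln(6.3) = 1.841 and ln(17) = 2.833; z_{0.23} = -0.7388, z_{0.7} = 0.5244.
σ = (2.833 − 1.841)/(0.5244 − (-0.7388)) = 0.786.
μ = 1.841 − (-0.7388)·0.786 = 2.421.
CV = √(exp(σ²)−1) = √(exp(0.6175)−1) = 0.924.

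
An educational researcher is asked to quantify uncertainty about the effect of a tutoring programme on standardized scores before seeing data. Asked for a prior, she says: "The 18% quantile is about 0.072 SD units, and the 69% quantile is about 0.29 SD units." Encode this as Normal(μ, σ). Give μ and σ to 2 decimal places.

μ = 0.21, σ = 0.15

For Normal(μ,σ), the p-quantile is μ + z_p·σ. Here z_{0.18} = -0.9154, z_{0.69} = 0.4959.
So 0.072 = μ − 0.9154σ and 0.29 = μ + 0.4959σ.
Subtracting: σ = (0.29 − 0.072)/(0.4959 − (-0.9154)) = 0.15.
Then μ = 0.072 − (-0.9154)·0.15 = 0.21.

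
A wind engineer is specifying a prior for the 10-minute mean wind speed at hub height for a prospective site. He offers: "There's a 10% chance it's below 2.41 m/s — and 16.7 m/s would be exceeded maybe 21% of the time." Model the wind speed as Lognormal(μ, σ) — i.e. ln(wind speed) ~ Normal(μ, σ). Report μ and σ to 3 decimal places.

μ ≈ 2.068, σ ≈ 0.927

If T ~ Lognormal(μ,σ) then ln T ~ Normal(μ,σ), so the p-quantile of ln T is μ + z_p·σ.
ln(2.41) = 0.8796 and ln(16.7) = 2.815; z_{0.1} = -1.282, z_{0.79} = 0.8064.
σ = (2.815 − 0.8796)/(0.8064 − (-1.282)) = 0.927.
μ = 0.8796 − (-1.282)·0.927 = 2.068.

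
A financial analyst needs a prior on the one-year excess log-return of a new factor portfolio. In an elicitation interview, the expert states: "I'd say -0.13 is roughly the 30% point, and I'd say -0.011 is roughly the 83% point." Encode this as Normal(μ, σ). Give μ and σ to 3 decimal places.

The p-quantile of Normal(μ,σ) is μ + z_p·σ, with z_{0.3} = -0.5244 and z_{0.83} = 0.9542.
Eliminate σ: μ = (z₂·x₁ − z₁·x₂)/(z₂ − z₁) = (0.9542·-0.13 − (-0.5244)·-0.011)/1.479 = -0.088.
Then σ = (x₂ − x₁)/(z₂ − z₁) = (-0.011 − -0.13)/1.479 = 0.080.

μ = -0.088, σ = 0.080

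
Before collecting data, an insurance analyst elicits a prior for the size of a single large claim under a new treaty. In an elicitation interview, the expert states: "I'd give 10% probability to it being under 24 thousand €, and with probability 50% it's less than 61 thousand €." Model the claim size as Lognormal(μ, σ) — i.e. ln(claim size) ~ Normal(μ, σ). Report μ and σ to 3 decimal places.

μ ≈ 4.111, σ ≈ 0.728

If T ~ Lognormal(μ,σ) then ln T ~ Normal(μ,σ), so the p-quantile of ln T is μ + z_p·σ.
ln(24) = 3.178 and ln(61) = 4.111; z_{0.1} = -1.282, z_{0.5} = 0.
σ = (4.111 − 3.178)/(0 − (-1.282)) = 0.728.
μ = 3.178 − (-1.282)·0.728 = 4.111.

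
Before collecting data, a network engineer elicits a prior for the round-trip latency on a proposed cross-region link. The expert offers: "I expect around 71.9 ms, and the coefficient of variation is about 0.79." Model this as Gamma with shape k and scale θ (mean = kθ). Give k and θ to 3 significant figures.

For Gamma(k, scale θ): mean = kθ, variance = kθ², so CV = 1/√k.
CV = 0.79, hence k = 1/CV² = 1.6.
Then θ = mean/k = 71.9/1.6 = 44.9.

k ≈ 1.6, θ ≈ 44.9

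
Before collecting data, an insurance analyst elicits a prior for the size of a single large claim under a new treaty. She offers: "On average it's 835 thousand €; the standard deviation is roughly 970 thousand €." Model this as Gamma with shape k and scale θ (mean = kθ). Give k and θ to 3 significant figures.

For Gamma(k, scale θ): mean = kθ, variance = kθ², so CV = 1/√k.
CV = SD/mean = 970/835 = 1.162, hence k = 1/CV² = 0.741.
Then θ = mean/k = 835/0.741 = 1130.

k ≈ 0.741, θ ≈ 1130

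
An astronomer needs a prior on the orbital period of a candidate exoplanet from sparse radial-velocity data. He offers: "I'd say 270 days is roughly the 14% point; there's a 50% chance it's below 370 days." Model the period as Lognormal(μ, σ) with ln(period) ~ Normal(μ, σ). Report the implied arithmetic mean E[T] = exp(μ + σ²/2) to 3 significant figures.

E[T] ≈ 386 days

If T ~ Lognormal(μ,σ) then ln T ~ Normal(μ,σ), so the p-quantile of ln T is μ + z_p·σ.
ln(270) = 5.598 and ln(370) = 5.914; z_{0.14} = -1.08, z_{0.5} = 0.
σ = (5.914 − 5.598)/(0 − (-1.08)) = 0.292.
μ = 5.598 − (-1.08)·0.292 = 5.914.
E[T] = exp(μ + σ²/2) = exp(5.914 + 0.0425) = 386 days.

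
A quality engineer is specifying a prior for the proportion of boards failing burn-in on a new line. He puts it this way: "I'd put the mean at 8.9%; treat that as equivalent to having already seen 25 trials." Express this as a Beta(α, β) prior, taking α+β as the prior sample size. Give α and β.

Under the effective-sample-size interpretation, Beta(α, β) has prior mean α/(α+β) and prior sample size α+β.
So α+β = 25 and α/(α+β) = 0.089, giving α = 0.089·25 = 2.225 and β = 25 − 2.225 = 22.775.

α = 2.225, β = 22.775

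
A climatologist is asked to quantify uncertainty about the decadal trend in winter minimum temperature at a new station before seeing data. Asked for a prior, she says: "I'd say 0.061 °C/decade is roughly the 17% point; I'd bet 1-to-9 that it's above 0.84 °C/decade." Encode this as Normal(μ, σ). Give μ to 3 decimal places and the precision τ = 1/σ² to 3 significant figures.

μ = 0.393, τ = 8.24

The p-quantile of Normal(μ,σ) is μ + z_p·σ, with z_{0.17} = -0.9542 and z_{0.9} = 1.282.
Eliminate σ: μ = (z₂·x₁ − z₁·x₂)/(z₂ − z₁) = (1.282·0.061 − (-0.9542)·0.84)/2.236 = 0.393.
Then σ = (x₂ − x₁)/(z₂ − z₁) = (0.84 − 0.061)/2.236 = 0.348.
Precision τ = 1/σ² = 1/0.3484² = 8.24.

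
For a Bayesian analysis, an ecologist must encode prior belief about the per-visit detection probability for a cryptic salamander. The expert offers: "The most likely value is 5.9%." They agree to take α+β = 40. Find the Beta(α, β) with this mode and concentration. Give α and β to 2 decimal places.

For α,β > 1 the Beta mode is (α−1)/(α+β−2). With α+β = 40, the mode is (α−1)/38.
Set (α−1)/38 = 0.059 → α = 1 + 0.059·38 = 3.24.
β = 40 − α = 36.76.

α = 3.24, β = 36.76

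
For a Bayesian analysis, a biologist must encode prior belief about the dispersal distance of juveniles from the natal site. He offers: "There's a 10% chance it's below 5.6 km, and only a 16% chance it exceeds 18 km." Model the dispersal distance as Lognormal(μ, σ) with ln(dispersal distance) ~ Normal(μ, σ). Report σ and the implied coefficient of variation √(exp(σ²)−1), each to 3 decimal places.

If T ~ Lognormal(μ,σ) then ln T ~ Normal(μ,σ), so the p-quantile of ln T is μ + z_p·σ.
ln(5.6) = 1.723 and ln(18) = 2.89; z_{0.1} = -1.282, z_{0.84} = 0.9945.
σ = (2.89 − 1.723)/(0.9945 − (-1.282)) = 0.513.
μ = 1.723 − (-1.282)·0.513 = 2.380.
CV = √(exp(σ²)−1) = √(exp(0.2632)−1) = 0.549.

σ ≈ 0.513, CV ≈ 0.549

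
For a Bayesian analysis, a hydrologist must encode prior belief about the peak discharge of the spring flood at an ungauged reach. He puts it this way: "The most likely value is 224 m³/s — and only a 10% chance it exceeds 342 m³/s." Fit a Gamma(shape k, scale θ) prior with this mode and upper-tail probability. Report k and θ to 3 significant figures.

k ≈ 11.4, θ ≈ 21.5

Gamma(k,θ) with k>1 has mode (k−1)θ, so θ = 224/(k−1).
Need P(X < 342) = 0.9 with θ tied to k this way. Start at k = 2, θ = 224: P(X<342) ≈ 0.451.
Too low — raise k to concentrate. Iterating converges to k ≈ 11.4.
Then θ = 224/(11.4−1) ≈ 21.5.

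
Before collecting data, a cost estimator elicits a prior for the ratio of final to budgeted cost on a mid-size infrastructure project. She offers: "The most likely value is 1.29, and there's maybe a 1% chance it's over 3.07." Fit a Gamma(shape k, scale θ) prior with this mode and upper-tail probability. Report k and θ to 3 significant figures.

k ≈ 7.31, θ ≈ 0.204

Gamma(k,θ) with k>1 has mode (k−1)θ, so θ = 1.29/(k−1).
Need P(X < 3.07) = 0.99 with θ tied to k this way. Start at k = 2, θ = 1.29: P(X<3.07) ≈ 0.687.
Too low — raise k to concentrate. Iterating converges to k ≈ 7.31.
Then θ = 1.29/(7.31−1) ≈ 0.204.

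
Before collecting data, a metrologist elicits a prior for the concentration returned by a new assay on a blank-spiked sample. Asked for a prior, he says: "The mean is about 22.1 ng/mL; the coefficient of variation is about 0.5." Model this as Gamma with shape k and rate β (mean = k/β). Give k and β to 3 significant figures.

k ≈ 4, β ≈ 0.181

For Gamma(k, rate β): mean = k/β, variance = k/β², so CV = 1/√k.
CV = 0.5, hence k = 1/CV² = 4.
Then β = k/mean = 4/22.1 = 0.181.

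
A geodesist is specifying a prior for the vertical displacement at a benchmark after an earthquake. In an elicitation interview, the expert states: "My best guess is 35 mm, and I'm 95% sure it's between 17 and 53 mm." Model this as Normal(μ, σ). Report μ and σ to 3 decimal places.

μ = 35.000, σ = 9.184

A symmetric 95% interval runs μ ± z·σ with z = 1.96.
Half-width = 18, so σ = 18/1.96 = 9.184.
μ is the stated best guess, 35.000.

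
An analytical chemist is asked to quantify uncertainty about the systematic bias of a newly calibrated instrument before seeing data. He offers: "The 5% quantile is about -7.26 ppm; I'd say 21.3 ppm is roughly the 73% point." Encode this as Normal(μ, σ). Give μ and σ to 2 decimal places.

For Normal(μ,σ), the p-quantile is μ + z_p·σ. Here z_{0.05} = -1.645, z_{0.73} = 0.6128.
So -7.26 = μ − 1.645σ and 21.3 = μ + 0.6128σ.
Subtracting: σ = (21.3 − -7.26)/(0.6128 − (-1.645)) = 12.65.
Then μ = -7.26 − (-1.645)·12.65 = 13.55.

μ = 13.55, σ = 12.65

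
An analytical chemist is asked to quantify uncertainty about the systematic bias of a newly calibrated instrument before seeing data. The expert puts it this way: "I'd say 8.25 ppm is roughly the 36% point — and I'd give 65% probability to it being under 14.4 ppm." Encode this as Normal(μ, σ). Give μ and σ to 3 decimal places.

For Normal(μ,σ), the p-quantile is μ + z_p·σ. Here z_{0.36} = -0.3585, z_{0.65} = 0.3853.
So 8.25 = μ − 0.3585σ and 14.4 = μ + 0.3853σ.
Subtracting: σ = (14.4 − 8.25)/(0.3853 − (-0.3585)) = 8.269.
Then μ = 8.25 − (-0.3585)·8.269 = 11.214.

μ = 11.214, σ = 8.269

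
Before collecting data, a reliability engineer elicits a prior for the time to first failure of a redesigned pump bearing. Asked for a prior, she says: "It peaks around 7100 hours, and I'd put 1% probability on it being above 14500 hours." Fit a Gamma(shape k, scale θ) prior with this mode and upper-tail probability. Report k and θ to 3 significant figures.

Gamma(k,θ) with k>1 has mode (k−1)θ, so θ = 7100/(k−1).
Need P(X < 14500) = 0.99 with θ tied to k this way. Start at k = 2, θ = 7100: P(X<14500) ≈ 0.605.
Too low — raise k to concentrate. Iterating converges to k ≈ 10.6.
Then θ = 7100/(10.6−1) ≈ 740.

k ≈ 10.6, θ ≈ 740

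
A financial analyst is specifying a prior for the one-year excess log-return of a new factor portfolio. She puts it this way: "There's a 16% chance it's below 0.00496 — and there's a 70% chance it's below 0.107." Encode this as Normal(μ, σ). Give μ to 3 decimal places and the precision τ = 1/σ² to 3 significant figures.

The p-quantile of Normal(μ,σ) is μ + z_p·σ, with z_{0.16} = -0.9945 and z_{0.7} = 0.5244.
Eliminate σ: μ = (z₂·x₁ − z₁·x₂)/(z₂ − z₁) = (0.5244·0.00496 − (-0.9945)·0.107)/1.519 = 0.072.
Then σ = (x₂ − x₁)/(z₂ − z₁) = (0.107 − 0.00496)/1.519 = 0.067.
Precision τ = 1/σ² = 1/0.06718² = 222.

μ = 0.072, τ = 222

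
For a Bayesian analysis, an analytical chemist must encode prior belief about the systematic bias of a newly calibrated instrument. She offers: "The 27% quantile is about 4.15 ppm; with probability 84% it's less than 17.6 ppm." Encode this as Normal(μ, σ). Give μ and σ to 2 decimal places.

μ = 9.28, σ = 8.37

For Normal(μ,σ), the p-quantile is μ + z_p·σ. Here z_{0.27} = -0.6128, z_{0.84} = 0.9945.
So 4.15 = μ − 0.6128σ and 17.6 = μ + 0.9945σ.
Subtracting: σ = (17.6 − 4.15)/(0.9945 − (-0.6128)) = 8.37.
Then μ = 4.15 − (-0.6128)·8.37 = 9.28.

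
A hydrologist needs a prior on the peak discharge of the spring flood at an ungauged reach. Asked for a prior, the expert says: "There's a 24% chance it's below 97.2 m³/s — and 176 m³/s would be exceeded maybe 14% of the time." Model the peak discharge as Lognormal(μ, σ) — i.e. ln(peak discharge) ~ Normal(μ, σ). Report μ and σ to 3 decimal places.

If T ~ Lognormal(μ,σ) then ln T ~ Normal(μ,σ), so the p-quantile of ln T is μ + z_p·σ.
ln(97.2) = 4.577 and ln(176) = 5.17; z_{0.24} = -0.7063, z_{0.86} = 1.08.
σ = (5.17 − 4.577)/(1.08 − (-0.7063)) = 0.332.
μ = 4.577 − (-0.7063)·0.332 = 4.811.

μ ≈ 4.811, σ ≈ 0.332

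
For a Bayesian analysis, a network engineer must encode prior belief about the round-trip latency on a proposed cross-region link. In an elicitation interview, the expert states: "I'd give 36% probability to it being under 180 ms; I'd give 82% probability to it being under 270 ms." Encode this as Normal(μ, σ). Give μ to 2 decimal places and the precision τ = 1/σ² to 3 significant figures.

μ = 205.33, τ = 0.0002

The p-quantile of Normal(μ,σ) is μ + z_p·σ, with z_{0.36} = -0.3585 and z_{0.82} = 0.9154.
Eliminate σ: μ = (z₂·x₁ − z₁·x₂)/(z₂ − z₁) = (0.9154·180 − (-0.3585)·270)/1.274 = 205.33.
Then σ = (x₂ − x₁)/(z₂ − z₁) = (270 − 180)/1.274 = 70.65.
Precision τ = 1/σ² = 1/70.65² = 0.0002.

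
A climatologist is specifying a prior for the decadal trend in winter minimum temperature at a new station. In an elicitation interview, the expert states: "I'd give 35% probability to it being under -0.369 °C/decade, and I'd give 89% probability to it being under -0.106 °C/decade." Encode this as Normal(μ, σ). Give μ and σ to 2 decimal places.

For Normal(μ,σ), the p-quantile is μ + z_p·σ. Here z_{0.35} = -0.3853, z_{0.89} = 1.227.
So -0.369 = μ − 0.3853σ and -0.106 = μ + 1.227σ.
Subtracting: σ = (-0.106 − -0.369)/(1.227 − (-0.3853)) = 0.16.
Then μ = -0.369 − (-0.3853)·0.16 = -0.31.

μ = -0.31, σ = 0.16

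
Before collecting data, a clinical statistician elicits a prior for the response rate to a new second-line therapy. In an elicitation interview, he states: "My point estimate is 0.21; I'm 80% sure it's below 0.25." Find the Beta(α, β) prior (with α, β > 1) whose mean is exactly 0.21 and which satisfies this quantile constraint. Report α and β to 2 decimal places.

With mean 0.21 fixed, write α = 0.21s, β = 0.79s where s = α+β.
Need P(θ < 0.25) = 0.8 under Beta(0.21s, 0.79s). Normal approximation: (q−m)/√(m(1−m)/s) ≈ z_{0.8} = 0.842, so s ≈ 0.21·0.79·(0.842)²/(0.25−0.21)² = 73.4.
At s = 73.4: P(θ<0.25) ≈ 0.805. Adjusting to match 0.8 gives s ≈ 70.06.
So α = 0.21·70.06 ≈ 14.71, β = 0.79·70.06 ≈ 55.35.

α ≈ 14.71, β ≈ 55.35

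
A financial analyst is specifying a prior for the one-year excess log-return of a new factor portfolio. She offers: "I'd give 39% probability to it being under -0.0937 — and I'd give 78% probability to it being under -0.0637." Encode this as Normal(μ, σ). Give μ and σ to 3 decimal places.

μ = -0.086, σ = 0.029

The p-quantile of Normal(μ,σ) is μ + z_p·σ, with z_{0.39} = -0.2793 and z_{0.78} = 0.7722.
Eliminate σ: μ = (z₂·x₁ − z₁·x₂)/(z₂ − z₁) = (0.7722·-0.0937 − (-0.2793)·-0.0637)/1.052 = -0.086.
Then σ = (x₂ − x₁)/(z₂ − z₁) = (-0.0637 − -0.0937)/1.052 = 0.029.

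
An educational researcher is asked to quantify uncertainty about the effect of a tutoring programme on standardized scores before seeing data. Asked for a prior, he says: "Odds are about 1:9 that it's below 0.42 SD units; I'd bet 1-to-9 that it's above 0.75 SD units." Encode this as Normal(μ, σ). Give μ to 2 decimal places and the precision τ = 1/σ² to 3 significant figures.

μ = 0.58, τ = 60.3

For Normal(μ,σ), the p-quantile is μ + z_p·σ. Here z_{0.1} = -1.282, z_{0.9} = 1.282.
So 0.42 = μ − 1.282σ and 0.75 = μ + 1.282σ.
Subtracting: σ = (0.75 − 0.42)/(1.282 − (-1.282)) = 0.13.
Then μ = 0.42 − (-1.282)·0.13 = 0.58.
Precision τ = 1/σ² = 1/0.1288² = 60.3.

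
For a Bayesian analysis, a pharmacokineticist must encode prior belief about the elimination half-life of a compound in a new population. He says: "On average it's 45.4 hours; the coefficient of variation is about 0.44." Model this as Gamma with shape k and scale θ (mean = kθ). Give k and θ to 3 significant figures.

For Gamma(k, scale θ): mean = kθ, variance = kθ², so CV = 1/√k.
CV = 0.44, hence k = 1/CV² = 5.17.
Then θ = mean/k = 45.4/5.17 = 8.79.

k ≈ 5.17, θ ≈ 8.79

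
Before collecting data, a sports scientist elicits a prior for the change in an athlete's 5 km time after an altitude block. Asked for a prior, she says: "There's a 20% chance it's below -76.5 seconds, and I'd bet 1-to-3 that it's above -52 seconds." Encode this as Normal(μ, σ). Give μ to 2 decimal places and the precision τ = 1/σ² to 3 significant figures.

For Normal(μ,σ), the p-quantile is μ + z_p·σ. Here z_{0.2} = -0.8416, z_{0.75} = 0.6745.
So -76.5 = μ − 0.8416σ and -52 = μ + 0.6745σ.
Subtracting: σ = (-52 − -76.5)/(0.6745 − (-0.8416)) = 16.16.
Then μ = -76.5 − (-0.8416)·16.16 = -62.90.
Precision τ = 1/σ² = 1/16.16² = 0.00383.

μ = -62.90, τ = 0.00383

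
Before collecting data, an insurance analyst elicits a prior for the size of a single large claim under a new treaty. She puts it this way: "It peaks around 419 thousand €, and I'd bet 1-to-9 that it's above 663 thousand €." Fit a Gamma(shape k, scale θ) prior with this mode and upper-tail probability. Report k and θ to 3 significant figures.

Gamma(k,θ) with k>1 has mode (k−1)θ, so θ = 419/(k−1).
Need P(X < 663) = 0.9 with θ tied to k this way. Start at k = 2, θ = 419: P(X<663) ≈ 0.469.
Too low — raise k to concentrate. Iterating converges to k ≈ 9.91.
Then θ = 419/(9.91−1) ≈ 47.

k ≈ 9.91, θ ≈ 47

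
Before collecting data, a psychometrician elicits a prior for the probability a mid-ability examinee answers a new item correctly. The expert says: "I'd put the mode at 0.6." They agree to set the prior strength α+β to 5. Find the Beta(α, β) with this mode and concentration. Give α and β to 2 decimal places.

For α,β > 1 the Beta mode is (α−1)/(α+β−2). With α+β = 5, the mode is (α−1)/3.
Set (α−1)/3 = 0.6 → α = 1 + 0.6·3 = 2.80.
β = 5 − α = 2.20.

α = 2.80, β = 2.20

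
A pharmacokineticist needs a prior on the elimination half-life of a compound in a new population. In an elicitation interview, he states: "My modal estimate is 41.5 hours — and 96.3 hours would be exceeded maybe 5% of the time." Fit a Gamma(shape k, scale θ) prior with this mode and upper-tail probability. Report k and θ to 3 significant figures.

Gamma(k,θ) with k>1 has mode (k−1)θ, so θ = 41.5/(k−1).
Need P(X < 96.3) = 0.95 with θ tied to k this way. Start at k = 2, θ = 41.5: P(X<96.3) ≈ 0.674.
Too low — raise k to concentrate. Iterating converges to k ≈ 4.86.
Then θ = 41.5/(4.86−1) ≈ 10.7.

k ≈ 4.86, θ ≈ 10.7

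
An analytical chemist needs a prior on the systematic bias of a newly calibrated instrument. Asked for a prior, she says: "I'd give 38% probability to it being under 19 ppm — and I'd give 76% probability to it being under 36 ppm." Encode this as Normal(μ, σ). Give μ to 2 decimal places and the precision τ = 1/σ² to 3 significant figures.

The p-quantile of Normal(μ,σ) is μ + z_p·σ, with z_{0.38} = -0.3055 and z_{0.76} = 0.7063.
Eliminate σ: μ = (z₂·x₁ − z₁·x₂)/(z₂ − z₁) = (0.7063·19 − (-0.3055)·36)/1.012 = 24.13.
Then σ = (x₂ − x₁)/(z₂ − z₁) = (36 − 19)/1.012 = 16.80.
Precision τ = 1/σ² = 1/16.8² = 0.00354.

μ = 24.13, τ = 0.00354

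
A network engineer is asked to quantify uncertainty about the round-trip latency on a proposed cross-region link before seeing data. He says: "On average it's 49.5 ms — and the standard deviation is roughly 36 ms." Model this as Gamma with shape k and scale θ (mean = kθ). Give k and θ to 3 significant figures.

For Gamma(k, scale θ): mean = kθ, variance = kθ², so CV = 1/√k.
CV = SD/mean = 36/49.5 = 0.7273, hence k = 1/CV² = 1.89.
Then θ = mean/k = 49.5/1.89 = 26.2.

k ≈ 1.89, θ ≈ 26.2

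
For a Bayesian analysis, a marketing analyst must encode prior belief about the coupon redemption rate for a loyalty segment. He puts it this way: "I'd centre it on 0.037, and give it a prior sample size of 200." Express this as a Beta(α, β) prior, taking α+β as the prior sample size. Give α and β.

α = 7.4, β = 192.6

Under the effective-sample-size interpretation, Beta(α, β) has prior mean α/(α+β) and prior sample size α+β.
So α+β = 200 and α/(α+β) = 0.037, giving α = 0.037·200 = 7.4 and β = 200 − 7.4 = 192.6.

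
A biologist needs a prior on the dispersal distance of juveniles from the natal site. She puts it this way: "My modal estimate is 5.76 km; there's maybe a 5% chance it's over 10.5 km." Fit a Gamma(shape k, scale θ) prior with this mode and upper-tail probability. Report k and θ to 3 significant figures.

k ≈ 8.73, θ ≈ 0.746

Gamma(k,θ) with k>1 has mode (k−1)θ, so θ = 5.76/(k−1).
Need P(X < 10.5) = 0.95 with θ tied to k this way. Start at k = 2, θ = 5.76: P(X<10.5) ≈ 0.544.
Too low — raise k to concentrate. Iterating converges to k ≈ 8.73.
Then θ = 5.76/(8.73−1) ≈ 0.746.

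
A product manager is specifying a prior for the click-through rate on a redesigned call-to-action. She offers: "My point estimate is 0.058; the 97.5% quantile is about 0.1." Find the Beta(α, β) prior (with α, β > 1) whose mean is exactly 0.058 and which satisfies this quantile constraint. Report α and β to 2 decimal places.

With mean 0.058 fixed, write α = 0.058s, β = 0.942s where s = α+β.
Need P(θ < 0.1) = 0.975 under Beta(0.058s, 0.942s). Normal approximation: (q−m)/√(m(1−m)/s) ≈ z_{0.975} = 1.96, so s ≈ 0.058·0.942·(1.96)²/(0.1−0.058)² = 119.0.
At s = 119.0: P(θ<0.1) ≈ 0.960. Adjusting to match 0.975 gives s ≈ 153.05.
So α = 0.058·153.05 ≈ 8.88, β = 0.942·153.05 ≈ 144.18.

α ≈ 8.88, β ≈ 144.18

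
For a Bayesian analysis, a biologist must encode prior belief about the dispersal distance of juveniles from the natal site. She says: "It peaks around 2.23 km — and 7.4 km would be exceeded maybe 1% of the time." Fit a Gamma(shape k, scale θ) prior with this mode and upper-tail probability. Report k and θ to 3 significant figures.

Gamma(k,θ) with k>1 has mode (k−1)θ, so θ = 2.23/(k−1).
Need P(X < 7.4) = 0.99 with θ tied to k this way. Start at k = 2, θ = 2.23: P(X<7.4) ≈ 0.844.
Too low — raise k to concentrate. Iterating converges to k ≈ 4.05.
Then θ = 2.23/(4.05−1) ≈ 0.731.

k ≈ 4.05, θ ≈ 0.731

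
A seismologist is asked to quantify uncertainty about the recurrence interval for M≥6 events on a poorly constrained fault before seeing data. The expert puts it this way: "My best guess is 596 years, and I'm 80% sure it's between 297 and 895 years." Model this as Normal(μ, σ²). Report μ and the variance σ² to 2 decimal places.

A symmetric 80% interval runs μ ± z·σ with z = 1.282.
Half-width = 299, so σ = 299/1.282 = 233.311 and σ² = 54433.99.
μ is the stated best guess, 596.00.

μ = 596.00, σ² = 54433.99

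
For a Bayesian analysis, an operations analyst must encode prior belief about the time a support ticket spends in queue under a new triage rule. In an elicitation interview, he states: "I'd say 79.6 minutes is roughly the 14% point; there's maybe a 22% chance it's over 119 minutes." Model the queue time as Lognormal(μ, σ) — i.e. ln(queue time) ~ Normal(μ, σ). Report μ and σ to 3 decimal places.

If T ~ Lognormal(μ,σ) then ln T ~ Normal(μ,σ), so the p-quantile of ln T is μ + z_p·σ.
ln(79.6) = 4.377 and ln(119) = 4.779; z_{0.14} = -1.08, z_{0.78} = 0.7722.
σ = (4.779 − 4.377)/(0.7722 − (-1.08)) = 0.217.
μ = 4.377 − (-1.08)·0.217 = 4.612.

μ ≈ 4.612, σ ≈ 0.217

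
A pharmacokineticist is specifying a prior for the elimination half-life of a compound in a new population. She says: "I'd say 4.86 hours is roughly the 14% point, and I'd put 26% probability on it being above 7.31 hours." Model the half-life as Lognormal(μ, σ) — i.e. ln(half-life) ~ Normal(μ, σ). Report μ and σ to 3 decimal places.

μ ≈ 1.837, σ ≈ 0.237

If T ~ Lognormal(μ,σ) then ln T ~ Normal(μ,σ), so the p-quantile of ln T is μ + z_p·σ.
ln(4.86) = 1.581 and ln(7.31) = 1.989; z_{0.14} = -1.08, z_{0.74} = 0.6433.
σ = (1.989 − 1.581)/(0.6433 − (-1.08)) = 0.237.
μ = 1.581 − (-1.08)·0.237 = 1.837.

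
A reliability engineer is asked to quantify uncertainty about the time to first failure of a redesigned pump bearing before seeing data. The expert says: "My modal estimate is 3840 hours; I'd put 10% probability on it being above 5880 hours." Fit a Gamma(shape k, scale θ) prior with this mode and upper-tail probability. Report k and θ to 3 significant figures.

Gamma(k,θ) with k>1 has mode (k−1)θ, so θ = 3840/(k−1).
Need P(X < 5880) = 0.9 with θ tied to k this way. Start at k = 2, θ = 3840: P(X<5880) ≈ 0.453.
Too low — raise k to concentrate. Iterating converges to k ≈ 11.3.
Then θ = 3840/(11.3−1) ≈ 374.

k ≈ 11.3, θ ≈ 374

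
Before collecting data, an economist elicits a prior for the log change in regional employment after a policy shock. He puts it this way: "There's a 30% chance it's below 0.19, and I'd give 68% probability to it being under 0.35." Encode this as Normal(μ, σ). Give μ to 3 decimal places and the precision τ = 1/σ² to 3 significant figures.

The p-quantile of Normal(μ,σ) is μ + z_p·σ, with z_{0.3} = -0.5244 and z_{0.68} = 0.4677.
Eliminate σ: μ = (z₂·x₁ − z₁·x₂)/(z₂ − z₁) = (0.4677·0.19 − (-0.5244)·0.35)/0.9921 = 0.275.
Then σ = (x₂ − x₁)/(z₂ − z₁) = (0.35 − 0.19)/0.9921 = 0.161.
Precision τ = 1/σ² = 1/0.1613² = 38.4.

μ = 0.275, τ = 38.4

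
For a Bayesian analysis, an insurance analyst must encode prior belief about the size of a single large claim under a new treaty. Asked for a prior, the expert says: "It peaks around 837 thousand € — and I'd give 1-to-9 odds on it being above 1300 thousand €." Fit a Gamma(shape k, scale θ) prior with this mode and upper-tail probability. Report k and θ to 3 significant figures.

k ≈ 10.6, θ ≈ 86.7

Gamma(k,θ) with k>1 has mode (k−1)θ, so θ = 837/(k−1).
Need P(X < 1300) = 0.9 with θ tied to k this way. Start at k = 2, θ = 837: P(X<1300) ≈ 0.460.
Too low — raise k to concentrate. Iterating converges to k ≈ 10.6.
Then θ = 837/(10.6−1) ≈ 86.7.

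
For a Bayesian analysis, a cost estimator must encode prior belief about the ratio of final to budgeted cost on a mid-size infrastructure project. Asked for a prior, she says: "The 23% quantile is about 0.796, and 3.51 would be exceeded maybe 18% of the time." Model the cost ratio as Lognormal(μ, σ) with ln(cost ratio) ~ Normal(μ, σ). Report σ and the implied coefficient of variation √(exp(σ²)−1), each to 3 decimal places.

σ ≈ 0.897, CV ≈ 1.112

If T ~ Lognormal(μ,σ) then ln T ~ Normal(μ,σ), so the p-quantile of ln T is μ + z_p·σ.
ln(0.796) = -0.2282 and ln(3.51) = 1.256; z_{0.23} = -0.7388, z_{0.82} = 0.9154.
σ = (1.256 − -0.2282)/(0.9154 − (-0.7388)) = 0.897.
μ = -0.2282 − (-0.7388)·0.897 = 0.435.
CV = √(exp(σ²)−1) = √(exp(0.8045)−1) = 1.112.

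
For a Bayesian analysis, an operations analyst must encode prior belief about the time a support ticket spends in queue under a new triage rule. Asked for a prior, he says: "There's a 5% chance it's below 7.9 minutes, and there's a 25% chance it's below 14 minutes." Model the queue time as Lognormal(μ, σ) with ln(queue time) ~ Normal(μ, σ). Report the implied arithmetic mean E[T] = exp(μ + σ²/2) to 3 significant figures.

If T ~ Lognormal(μ,σ) then ln T ~ Normal(μ,σ), so the p-quantile of ln T is μ + z_p·σ.
ln(7.9) = 2.067 and ln(14) = 2.639; z_{0.05} = -1.645, z_{0.25} = -0.6745.
σ = (2.639 − 2.067)/(-0.6745 − (-1.645)) = 0.590.
μ = 2.067 − (-1.645)·0.590 = 3.037.
E[T] = exp(μ + σ²/2) = exp(3.037 + 0.1739) = 24.8 minutes.

E[T] ≈ 24.8 minutes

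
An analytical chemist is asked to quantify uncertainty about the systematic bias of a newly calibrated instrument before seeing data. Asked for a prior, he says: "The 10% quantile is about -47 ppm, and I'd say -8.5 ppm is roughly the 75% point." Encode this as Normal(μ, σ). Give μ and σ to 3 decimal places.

For Normal(μ,σ), the p-quantile is μ + z_p·σ. Here z_{0.1} = -1.282, z_{0.75} = 0.6745.
So -47 = μ − 1.282σ and -8.5 = μ + 0.6745σ.
Subtracting: σ = (-8.5 − -47)/(0.6745 − (-1.282)) = 19.683.
Then μ = -47 − (-1.282)·19.683 = -21.776.

μ = -21.776, σ = 19.683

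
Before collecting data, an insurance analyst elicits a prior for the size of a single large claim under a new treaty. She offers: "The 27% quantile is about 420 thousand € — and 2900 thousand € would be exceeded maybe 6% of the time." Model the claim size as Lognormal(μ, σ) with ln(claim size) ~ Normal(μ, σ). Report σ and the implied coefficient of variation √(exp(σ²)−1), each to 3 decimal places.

σ ≈ 0.891, CV ≈ 1.102

If T ~ Lognormal(μ,σ) then ln T ~ Normal(μ,σ), so the p-quantile of ln T is μ + z_p·σ.
ln(420) = 6.04 and ln(2900) = 7.972; z_{0.27} = -0.6128, z_{0.94} = 1.555.
σ = (7.972 − 6.04)/(1.555 − (-0.6128)) = 0.891.
μ = 6.04 − (-0.6128)·0.891 = 6.587.
CV = √(exp(σ²)−1) = √(exp(0.7946)−1) = 1.102.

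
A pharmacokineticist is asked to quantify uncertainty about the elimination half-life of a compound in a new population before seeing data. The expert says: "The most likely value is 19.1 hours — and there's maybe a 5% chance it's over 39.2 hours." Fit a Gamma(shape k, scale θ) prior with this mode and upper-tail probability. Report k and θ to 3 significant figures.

Gamma(k,θ) with k>1 has mode (k−1)θ, so θ = 19.1/(k−1).
Need P(X < 39.2) = 0.95 with θ tied to k this way. Start at k = 2, θ = 19.1: P(X<39.2) ≈ 0.608.
Too low — raise k to concentrate. Iterating converges to k ≈ 6.35.
Then θ = 19.1/(6.35−1) ≈ 3.57.

k ≈ 6.35, θ ≈ 3.57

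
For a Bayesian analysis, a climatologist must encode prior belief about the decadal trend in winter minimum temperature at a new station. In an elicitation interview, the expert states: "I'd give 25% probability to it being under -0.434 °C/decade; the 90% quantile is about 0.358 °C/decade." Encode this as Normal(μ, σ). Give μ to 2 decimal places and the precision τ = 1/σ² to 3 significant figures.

For Normal(μ,σ), the p-quantile is μ + z_p·σ. Here z_{0.25} = -0.6745, z_{0.9} = 1.282.
So -0.434 = μ − 0.6745σ and 0.358 = μ + 1.282σ.
Subtracting: σ = (0.358 − -0.434)/(1.282 − (-0.6745)) = 0.40.
Then μ = -0.434 − (-0.6745)·0.40 = -0.16.
Precision τ = 1/σ² = 1/0.4049² = 6.1.

μ = -0.16, τ = 6.1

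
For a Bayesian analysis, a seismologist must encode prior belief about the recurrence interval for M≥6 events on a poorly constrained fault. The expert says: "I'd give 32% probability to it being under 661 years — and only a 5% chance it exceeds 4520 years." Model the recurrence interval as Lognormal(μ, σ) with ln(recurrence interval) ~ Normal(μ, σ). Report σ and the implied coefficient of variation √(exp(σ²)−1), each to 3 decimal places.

If T ~ Lognormal(μ,σ) then ln T ~ Normal(μ,σ), so the p-quantile of ln T is μ + z_p·σ.
ln(661) = 6.494 and ln(4520) = 8.416; z_{0.32} = -0.4677, z_{0.95} = 1.645.
σ = (8.416 − 6.494)/(1.645 − (-0.4677)) = 0.910.
μ = 6.494 − (-0.4677)·0.910 = 6.919.
CV = √(exp(σ²)−1) = √(exp(0.8282)−1) = 1.135.

σ ≈ 0.910, CV ≈ 1.135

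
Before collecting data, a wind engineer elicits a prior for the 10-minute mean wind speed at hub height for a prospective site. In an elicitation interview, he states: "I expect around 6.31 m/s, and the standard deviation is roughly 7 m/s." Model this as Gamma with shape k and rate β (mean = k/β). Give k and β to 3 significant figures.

For Gamma(k, rate β): mean = k/β, variance = k/β², so CV = 1/√k.
CV = SD/mean = 7/6.31 = 1.109, hence k = 1/CV² = 0.813.
Then β = k/mean = 0.813/6.31 = 0.129.

k ≈ 0.813, β ≈ 0.129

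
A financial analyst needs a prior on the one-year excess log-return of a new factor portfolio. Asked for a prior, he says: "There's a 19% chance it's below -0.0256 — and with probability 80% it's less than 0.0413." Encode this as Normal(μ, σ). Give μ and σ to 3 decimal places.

μ = 0.009, σ = 0.039

For Normal(μ,σ), the p-quantile is μ + z_p·σ. Here z_{0.19} = -0.8779, z_{0.8} = 0.8416.
So -0.0256 = μ − 0.8779σ and 0.0413 = μ + 0.8416σ.
Subtracting: σ = (0.0413 − -0.0256)/(0.8416 − (-0.8779)) = 0.039.
Then μ = -0.0256 − (-0.8779)·0.039 = 0.009.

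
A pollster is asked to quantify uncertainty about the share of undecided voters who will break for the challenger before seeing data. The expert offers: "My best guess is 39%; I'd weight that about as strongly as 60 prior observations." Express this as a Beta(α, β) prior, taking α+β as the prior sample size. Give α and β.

α = 23.4, β = 36.6

Under the effective-sample-size interpretation, Beta(α, β) has prior mean α/(α+β) and prior sample size α+β.
So α+β = 60 and α/(α+β) = 0.39, giving α = 0.39·60 = 23.4 and β = 60 − 23.4 = 36.6.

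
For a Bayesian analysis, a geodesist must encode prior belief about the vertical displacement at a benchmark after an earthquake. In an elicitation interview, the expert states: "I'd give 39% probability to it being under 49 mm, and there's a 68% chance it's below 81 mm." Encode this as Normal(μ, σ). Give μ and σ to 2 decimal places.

μ = 60.97, σ = 42.84

For Normal(μ,σ), the p-quantile is μ + z_p·σ. Here z_{0.39} = -0.2793, z_{0.68} = 0.4677.
So 49 = μ − 0.2793σ and 81 = μ + 0.4677σ.
Subtracting: σ = (81 − 49)/(0.4677 − (-0.2793)) = 42.84.
Then μ = 49 − (-0.2793)·42.84 = 60.97.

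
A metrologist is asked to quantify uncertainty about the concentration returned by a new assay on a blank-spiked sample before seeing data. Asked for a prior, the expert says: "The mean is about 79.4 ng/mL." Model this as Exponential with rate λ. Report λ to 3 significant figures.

λ ≈ 0.0126

Exponential mean = 1/λ, so λ = 1/79.4 = 0.0126.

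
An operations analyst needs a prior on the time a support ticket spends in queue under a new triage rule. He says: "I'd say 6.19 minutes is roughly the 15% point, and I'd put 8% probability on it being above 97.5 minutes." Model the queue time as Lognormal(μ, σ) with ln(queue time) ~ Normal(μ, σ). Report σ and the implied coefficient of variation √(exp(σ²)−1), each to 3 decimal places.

If T ~ Lognormal(μ,σ) then ln T ~ Normal(μ,σ), so the p-quantile of ln T is μ + z_p·σ.
ln(6.19) = 1.823 and ln(97.5) = 4.58; z_{0.15} = -1.036, z_{0.92} = 1.405.
σ = (4.58 − 1.823)/(1.405 − (-1.036)) = 1.129.
μ = 1.823 − (-1.036)·1.129 = 2.993.
CV = √(exp(σ²)−1) = √(exp(1.2751)−1) = 1.606.

σ ≈ 1.129, CV ≈ 1.606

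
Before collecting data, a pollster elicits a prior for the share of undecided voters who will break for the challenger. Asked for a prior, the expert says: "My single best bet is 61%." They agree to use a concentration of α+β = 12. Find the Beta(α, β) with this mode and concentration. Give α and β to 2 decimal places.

α = 7.10, β = 4.90

For α,β > 1 the Beta mode is (α−1)/(α+β−2). With α+β = 12, the mode is (α−1)/10.
Set (α−1)/10 = 0.61 → α = 1 + 0.61·10 = 7.10.
β = 12 − α = 4.90.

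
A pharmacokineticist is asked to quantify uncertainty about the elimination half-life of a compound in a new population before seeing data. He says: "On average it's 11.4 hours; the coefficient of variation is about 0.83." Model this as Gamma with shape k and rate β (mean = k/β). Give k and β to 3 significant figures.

For Gamma(k, rate β): mean = k/β, variance = k/β², so CV = 1/√k.
CV = 0.83, hence k = 1/CV² = 1.45.
Then β = k/mean = 1.45/11.4 = 0.127.

k ≈ 1.45, β ≈ 0.127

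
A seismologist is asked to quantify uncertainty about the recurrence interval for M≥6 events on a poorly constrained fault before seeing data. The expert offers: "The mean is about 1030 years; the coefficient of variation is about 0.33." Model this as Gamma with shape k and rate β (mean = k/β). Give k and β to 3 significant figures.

For Gamma(k, rate β): mean = k/β, variance = k/β², so CV = 1/√k.
CV = 0.33, hence k = 1/CV² = 9.18.
Then β = k/mean = 9.18/1030 = 0.00892.

k ≈ 9.18, β ≈ 0.00892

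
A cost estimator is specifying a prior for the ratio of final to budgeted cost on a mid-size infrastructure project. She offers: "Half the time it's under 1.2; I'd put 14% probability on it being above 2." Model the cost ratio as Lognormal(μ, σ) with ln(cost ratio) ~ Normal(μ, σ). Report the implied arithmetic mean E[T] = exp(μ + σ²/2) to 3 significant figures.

If T ~ Lognormal(μ,σ) then ln T ~ Normal(μ,σ), so the p-quantile of ln T is μ + z_p·σ.
ln(1.2) = 0.1823 and ln(2) = 0.6931; z_{0.5} = 0, z_{0.86} = 1.08.
σ = (0.6931 − 0.1823)/(1.08 − (0)) = 0.473.
μ = 0.1823 − (0)·0.473 = 0.182.
E[T] = exp(μ + σ²/2) = exp(0.182 + 0.1118) = 1.34.

E[T] ≈ 1.34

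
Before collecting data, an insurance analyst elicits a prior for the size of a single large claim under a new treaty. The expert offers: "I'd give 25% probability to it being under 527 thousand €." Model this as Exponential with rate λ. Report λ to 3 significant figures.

P(T < 527.0) = 1 − e^(−λ·527.0) = 0.25, so λ = −ln(1−0.25)/527.0 = −ln(0.75)/527.0 = 0.000546.

λ ≈ 0.000546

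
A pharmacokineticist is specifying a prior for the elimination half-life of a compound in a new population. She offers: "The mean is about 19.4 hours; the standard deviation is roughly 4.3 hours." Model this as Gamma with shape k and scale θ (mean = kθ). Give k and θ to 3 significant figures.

k ≈ 20.4, θ ≈ 0.953

For Gamma(k, scale θ): mean = kθ, variance = kθ², so CV = 1/√k.
CV = SD/mean = 4.3/19.4 = 0.2216, hence k = 1/CV² = 20.4.
Then θ = mean/k = 19.4/20.4 = 0.953.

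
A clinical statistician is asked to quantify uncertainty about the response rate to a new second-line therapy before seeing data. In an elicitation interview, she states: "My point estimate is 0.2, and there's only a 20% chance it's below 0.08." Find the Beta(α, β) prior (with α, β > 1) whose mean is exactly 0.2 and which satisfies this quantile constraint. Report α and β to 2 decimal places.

α ≈ 1.57, β ≈ 6.29

With mean 0.2 fixed, write α = 0.2s, β = 0.8s where s = α+β.
Need P(θ < 0.08) = 0.2 under Beta(0.2s, 0.8s). Normal approximation: (q−m)/√(m(1−m)/s) ≈ z_{0.2} = -0.842, so s ≈ 0.2·0.8·(-0.842)²/(0.08−0.2)² = 7.9.
At s = 7.9: P(θ<0.08) ≈ 0.200. Adjusting to match 0.2 gives s ≈ 7.87.
So α = 0.2·7.87 ≈ 1.57, β = 0.8·7.87 ≈ 6.29.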